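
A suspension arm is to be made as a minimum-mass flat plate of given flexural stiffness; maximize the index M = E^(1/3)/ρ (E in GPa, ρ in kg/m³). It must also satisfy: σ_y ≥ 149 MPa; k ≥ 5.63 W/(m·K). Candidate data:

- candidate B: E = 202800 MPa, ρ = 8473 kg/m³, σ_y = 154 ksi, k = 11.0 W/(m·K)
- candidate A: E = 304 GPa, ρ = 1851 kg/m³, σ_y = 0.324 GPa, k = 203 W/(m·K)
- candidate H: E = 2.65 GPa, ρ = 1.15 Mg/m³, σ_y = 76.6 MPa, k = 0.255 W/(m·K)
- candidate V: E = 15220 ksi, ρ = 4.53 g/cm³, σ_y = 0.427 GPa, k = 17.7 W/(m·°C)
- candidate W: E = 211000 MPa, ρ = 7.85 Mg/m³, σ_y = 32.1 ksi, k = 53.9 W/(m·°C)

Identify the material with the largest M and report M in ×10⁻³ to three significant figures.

Screen on constraints: σ_y ≥ 149 MPa; k ≥ 5.63 W/(m·K). Survivors: candidate B, candidate A, candidate V, candidate W.
Normalizing units and computing the index:
  candidate B: E = 202.8 GPa, ρ = 8473 kg/m³
  candidate A: E = 304.0 GPa, ρ = 1851 kg/m³
  candidate V: E = 104.9 GPa, ρ = 4530 kg/m³
  candidate W: E = 211.0 GPa, ρ = 7850 kg/m³
  candidate A: M = 3.63×10⁻³
  candidate V: M = 1.04×10⁻³
  candidate W: M = 0.758×10⁻³
  candidate B: M = 0.693×10⁻³
Candidate A ranks first.

candidate A, M = 3.63×10⁻³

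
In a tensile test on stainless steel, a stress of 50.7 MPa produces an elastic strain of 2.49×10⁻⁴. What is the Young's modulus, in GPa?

204 GPa

E = σ/ε = 50.7 MPa / 2.49×10⁻⁴ = 203600 MPa = 204 GPa.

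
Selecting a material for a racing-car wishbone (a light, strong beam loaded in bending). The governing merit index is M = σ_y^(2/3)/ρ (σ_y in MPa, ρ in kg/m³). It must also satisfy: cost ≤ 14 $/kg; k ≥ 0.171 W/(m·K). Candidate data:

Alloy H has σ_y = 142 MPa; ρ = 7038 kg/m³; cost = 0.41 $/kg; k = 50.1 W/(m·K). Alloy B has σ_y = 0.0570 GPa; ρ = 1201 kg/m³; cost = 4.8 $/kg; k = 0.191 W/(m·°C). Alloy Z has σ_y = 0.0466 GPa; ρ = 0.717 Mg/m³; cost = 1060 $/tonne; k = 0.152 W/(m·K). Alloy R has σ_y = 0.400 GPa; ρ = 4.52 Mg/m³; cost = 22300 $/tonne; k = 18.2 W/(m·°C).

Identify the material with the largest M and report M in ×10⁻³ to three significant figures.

Screen on constraints: cost ≤ 14 $/kg; k ≥ 0.171 W/(m·K). Survivors: alloy H, alloy B.
Convert each candidate to consistent units, then evaluate M:
  alloy H: σ_y = 142.0 MPa, ρ = 7038 kg/m³
  alloy B: σ_y = 57.00 MPa, ρ = 1201 kg/m³
  alloy B: M = 12.3×10⁻³
  alloy H: M = 3.87×10⁻³
The maximum is for alloy B.

alloy B, M = 12.3×10⁻³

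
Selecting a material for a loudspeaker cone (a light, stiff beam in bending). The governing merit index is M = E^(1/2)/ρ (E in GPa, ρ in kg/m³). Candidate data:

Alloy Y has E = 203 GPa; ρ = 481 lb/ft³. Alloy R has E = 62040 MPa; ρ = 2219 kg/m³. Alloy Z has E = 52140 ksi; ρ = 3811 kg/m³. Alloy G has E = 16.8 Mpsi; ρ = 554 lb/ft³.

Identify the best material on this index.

alloy Z

In SI units:
  alloy Y: E = 203.0 GPa, ρ = 7705 kg/m³
  alloy R: E = 62.04 GPa, ρ = 2219 kg/m³
  alloy Z: E = 359.5 GPa, ρ = 3811 kg/m³
  alloy G: E = 115.8 GPa, ρ = 8874 kg/m³
  alloy Z: M = 4.98×10⁻³
  alloy R: M = 3.55×10⁻³
  alloy Y: M = 1.85×10⁻³
  alloy G: M = 1.21×10⁻³
Alloy Z ranks first.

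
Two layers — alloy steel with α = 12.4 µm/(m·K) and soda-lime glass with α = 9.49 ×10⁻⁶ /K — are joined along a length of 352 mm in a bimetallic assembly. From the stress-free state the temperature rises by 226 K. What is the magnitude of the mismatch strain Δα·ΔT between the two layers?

6.58×10⁻⁴

Δα = |12.4 − 9.49|×10⁻⁶/K = 2.91×10⁻⁶/K.
Mismatch strain = Δα·ΔT = 2.91×10⁻⁶ × 226.0 = 6.58×10⁻⁴.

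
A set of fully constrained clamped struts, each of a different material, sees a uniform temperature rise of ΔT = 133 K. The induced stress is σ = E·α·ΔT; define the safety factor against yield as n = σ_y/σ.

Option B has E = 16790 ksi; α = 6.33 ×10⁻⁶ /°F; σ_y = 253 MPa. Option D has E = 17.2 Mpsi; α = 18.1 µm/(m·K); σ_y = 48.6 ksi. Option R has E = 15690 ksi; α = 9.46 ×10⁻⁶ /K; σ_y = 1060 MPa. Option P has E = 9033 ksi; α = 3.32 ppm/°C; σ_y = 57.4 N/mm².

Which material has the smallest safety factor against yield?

With everything in SI (GPa, ×10⁻⁶/K, MPa):
  option B: E = 115.8, α = 11.4, σ_y = 253.0 → σ = 175 MPa, n = 1.44
  option D: E = 118.6, α = 18.1, σ_y = 335.1 → σ = 285 MPa, n = 1.17
  option R: E = 108.2, α = 9.46, σ_y = 1060 → σ = 136 MPa, n = 7.79
  option P: E = 62.28, α = 3.32, σ_y = 57.40 → σ = 27.5 MPa, n = 2.09
Smallest n: option D with n = 1.17.

option D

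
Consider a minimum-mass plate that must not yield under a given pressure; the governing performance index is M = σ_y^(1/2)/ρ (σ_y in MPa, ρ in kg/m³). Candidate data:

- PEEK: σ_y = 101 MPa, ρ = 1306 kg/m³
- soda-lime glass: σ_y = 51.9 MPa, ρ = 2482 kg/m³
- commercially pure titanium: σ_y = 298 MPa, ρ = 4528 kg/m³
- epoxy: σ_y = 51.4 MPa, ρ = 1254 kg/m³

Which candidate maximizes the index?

PEEK

Computing M directly (units already consistent):
  PEEK: M = 7.70×10⁻³
  epoxy: M = 5.72×10⁻³
  commercially pure titanium: M = 3.81×10⁻³
  soda-lime glass: M = 2.90×10⁻³
Highest index: PEEK.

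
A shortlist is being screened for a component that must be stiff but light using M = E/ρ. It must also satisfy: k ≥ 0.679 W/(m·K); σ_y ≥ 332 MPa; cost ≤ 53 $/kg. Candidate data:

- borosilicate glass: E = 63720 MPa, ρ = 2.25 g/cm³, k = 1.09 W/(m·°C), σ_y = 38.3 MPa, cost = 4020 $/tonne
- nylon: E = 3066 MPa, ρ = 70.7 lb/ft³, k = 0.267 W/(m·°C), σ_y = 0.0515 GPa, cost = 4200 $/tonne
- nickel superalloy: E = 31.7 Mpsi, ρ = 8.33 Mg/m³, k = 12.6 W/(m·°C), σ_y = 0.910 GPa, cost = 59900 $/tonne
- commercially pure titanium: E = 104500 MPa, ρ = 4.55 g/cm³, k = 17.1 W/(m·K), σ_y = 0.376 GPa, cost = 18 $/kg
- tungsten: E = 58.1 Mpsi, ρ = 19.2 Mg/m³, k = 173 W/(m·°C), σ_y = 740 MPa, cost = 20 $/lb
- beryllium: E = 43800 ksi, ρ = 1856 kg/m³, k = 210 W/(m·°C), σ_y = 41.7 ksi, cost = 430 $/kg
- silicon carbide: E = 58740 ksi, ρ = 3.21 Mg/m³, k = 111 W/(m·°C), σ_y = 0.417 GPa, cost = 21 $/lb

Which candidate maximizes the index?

silicon carbide

Screen on constraints: k ≥ 0.679 W/(m·K); σ_y ≥ 332 MPa; cost ≤ 53 $/kg. Survivors: commercially pure titanium, tungsten, silicon carbide.
Normalizing units and computing the index:
  commercially pure titanium: E = 104.5 GPa, ρ = 4550 kg/m³
  tungsten: E = 400.6 GPa, ρ = 19200 kg/m³
  silicon carbide: E = 405.0 GPa, ρ = 3210 kg/m³
  silicon carbide: M = 126 MN·m/kg
  commercially pure titanium: M = 23.0 MN·m/kg
  tungsten: M = 20.9 MN·m/kg
Highest index: silicon carbide.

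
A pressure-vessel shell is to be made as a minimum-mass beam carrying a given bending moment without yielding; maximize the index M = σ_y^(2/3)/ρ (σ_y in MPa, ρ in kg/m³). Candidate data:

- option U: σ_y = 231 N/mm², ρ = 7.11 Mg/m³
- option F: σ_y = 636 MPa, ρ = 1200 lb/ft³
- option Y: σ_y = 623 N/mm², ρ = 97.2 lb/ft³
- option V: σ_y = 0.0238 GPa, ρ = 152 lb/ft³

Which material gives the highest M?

option Y

Normalizing units and computing the index:
  option U: σ_y = 231.0 MPa, ρ = 7110 kg/m³
  option F: σ_y = 636.0 MPa, ρ = 19220 kg/m³
  option Y: σ_y = 623.0 MPa, ρ = 1557 kg/m³
  option V: σ_y = 23.80 MPa, ρ = 2435 kg/m³
  option Y: M = 46.8×10⁻³
  option U: M = 5.30×10⁻³
  option F: M = 3.85×10⁻³
  option V: M = 3.40×10⁻³
Option Y has the largest M.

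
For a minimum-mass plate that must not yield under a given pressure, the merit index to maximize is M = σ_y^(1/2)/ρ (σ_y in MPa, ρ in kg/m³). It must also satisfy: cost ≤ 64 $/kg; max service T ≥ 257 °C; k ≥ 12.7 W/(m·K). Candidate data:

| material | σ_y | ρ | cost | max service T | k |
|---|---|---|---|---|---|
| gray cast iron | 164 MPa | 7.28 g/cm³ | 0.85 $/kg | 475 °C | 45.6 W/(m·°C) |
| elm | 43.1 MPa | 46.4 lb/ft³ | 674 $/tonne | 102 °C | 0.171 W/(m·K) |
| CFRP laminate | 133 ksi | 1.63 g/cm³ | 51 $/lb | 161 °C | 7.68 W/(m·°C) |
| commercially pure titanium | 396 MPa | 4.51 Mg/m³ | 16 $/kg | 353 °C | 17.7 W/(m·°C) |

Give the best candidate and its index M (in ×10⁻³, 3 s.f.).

Screen on constraints: cost ≤ 64 $/kg; max service T ≥ 257 °C; k ≥ 12.7 W/(m·K). Survivors: gray cast iron, commercially pure titanium.
Putting every candidate on a common basis:
  gray cast iron: σ_y = 164.0 MPa, ρ = 7280 kg/m³
  commercially pure titanium: σ_y = 396.0 MPa, ρ = 4510 kg/m³
  commercially pure titanium: M = 4.41×10⁻³
  gray cast iron: M = 1.76×10⁻³
Commercially pure titanium ranks first.

commercially pure titanium, M = 4.41×10⁻³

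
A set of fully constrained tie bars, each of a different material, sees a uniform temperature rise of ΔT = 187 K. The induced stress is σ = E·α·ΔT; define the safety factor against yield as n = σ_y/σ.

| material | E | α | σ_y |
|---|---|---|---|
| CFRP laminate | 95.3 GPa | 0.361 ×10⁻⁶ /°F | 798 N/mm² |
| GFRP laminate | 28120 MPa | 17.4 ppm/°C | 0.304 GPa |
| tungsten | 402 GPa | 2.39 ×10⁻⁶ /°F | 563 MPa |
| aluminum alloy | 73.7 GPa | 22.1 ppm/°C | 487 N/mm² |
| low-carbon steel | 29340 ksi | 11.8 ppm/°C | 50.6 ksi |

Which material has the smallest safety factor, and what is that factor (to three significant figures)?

low-carbon steel, n = 0.782

With everything in SI (GPa, ×10⁻⁶/K, MPa):
  CFRP laminate: E = 95.30, α = 0.650, σ_y = 798.0 → σ = 11.6 MPa, n = 68.9
  GFRP laminate: E = 28.12, α = 17.4, σ_y = 304.0 → σ = 91.5 MPa, n = 3.32
  tungsten: E = 402.0, α = 4.30, σ_y = 563.0 → σ = 323 MPa, n = 1.74
  aluminum alloy: E = 73.70, α = 22.1, σ_y = 487.0 → σ = 305 MPa, n = 1.60
  low-carbon steel: E = 202.3, α = 11.8, σ_y = 348.9 → σ = 446 MPa, n = 0.782
Smallest n: low-carbon steel with n = 0.782.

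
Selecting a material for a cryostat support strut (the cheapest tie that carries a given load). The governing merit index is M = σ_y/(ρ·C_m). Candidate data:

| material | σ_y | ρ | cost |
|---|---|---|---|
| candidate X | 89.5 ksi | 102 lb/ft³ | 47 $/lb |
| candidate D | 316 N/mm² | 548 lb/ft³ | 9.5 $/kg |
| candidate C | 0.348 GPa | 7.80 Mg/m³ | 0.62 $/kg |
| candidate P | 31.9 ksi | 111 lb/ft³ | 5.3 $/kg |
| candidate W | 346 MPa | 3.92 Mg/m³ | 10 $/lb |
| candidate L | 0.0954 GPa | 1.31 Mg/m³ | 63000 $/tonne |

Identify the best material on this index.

Putting every candidate on a common basis:
  candidate X: σ_y = 617.1 MPa, ρ = 1634 kg/m³, cost = 103.6 $/kg
  candidate D: σ_y = 316.0 MPa, ρ = 8778 kg/m³, cost = 9.500 $/kg
  candidate C: σ_y = 348.0 MPa, ρ = 7800 kg/m³, cost = 0.6200 $/kg
  candidate P: σ_y = 219.9 MPa, ρ = 1778 kg/m³, cost = 5.300 $/kg
  candidate W: σ_y = 346.0 MPa, ρ = 3920 kg/m³, cost = 22.05 $/kg
  candidate L: σ_y = 95.40 MPa, ρ = 1310 kg/m³, cost = 63.00 $/kg
  candidate C: M = 72.0 kN·m per $
  candidate P: M = 23.3 kN·m per $
  candidate W: M = 4.00 kN·m per $
  candidate D: M = 3.79 kN·m per $
  candidate X: M = 3.64 kN·m per $
  candidate L: M = 1.16 kN·m per $
Candidate C ranks first.

candidate C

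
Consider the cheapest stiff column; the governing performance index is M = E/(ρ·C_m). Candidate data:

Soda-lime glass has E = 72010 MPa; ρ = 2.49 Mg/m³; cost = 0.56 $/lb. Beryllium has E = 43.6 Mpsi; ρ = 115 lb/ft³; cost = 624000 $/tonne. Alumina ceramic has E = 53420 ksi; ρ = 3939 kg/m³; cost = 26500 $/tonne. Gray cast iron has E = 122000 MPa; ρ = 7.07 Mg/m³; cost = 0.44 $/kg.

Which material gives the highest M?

Normalizing units and computing the index:
  soda-lime glass: E = 72.01 GPa, ρ = 2490 kg/m³, cost = 1.235 $/kg
  beryllium: E = 300.6 GPa, ρ = 1842 kg/m³, cost = 624.0 $/kg
  alumina ceramic: E = 368.3 GPa, ρ = 3939 kg/m³, cost = 26.50 $/kg
  gray cast iron: E = 122.0 GPa, ρ = 7070 kg/m³, cost = 0.4400 $/kg
  gray cast iron: M = 39.2 MN·m per $
  soda-lime glass: M = 23.4 MN·m per $
  alumina ceramic: M = 3.53 MN·m per $
  beryllium: M = 0.262 MN·m per $
Gray cast iron ranks first.

gray cast iron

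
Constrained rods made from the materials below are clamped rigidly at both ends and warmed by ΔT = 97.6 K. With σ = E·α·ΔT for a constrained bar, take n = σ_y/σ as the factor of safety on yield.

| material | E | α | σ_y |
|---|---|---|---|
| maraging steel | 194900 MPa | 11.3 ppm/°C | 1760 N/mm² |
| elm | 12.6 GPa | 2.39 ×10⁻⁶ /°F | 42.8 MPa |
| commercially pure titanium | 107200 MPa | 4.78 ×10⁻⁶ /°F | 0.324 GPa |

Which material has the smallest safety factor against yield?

With everything in SI (GPa, ×10⁻⁶/K, MPa):
  maraging steel: E = 194.9, α = 11.3, σ_y = 1760 → σ = 215 MPa, n = 8.19
  elm: E = 12.60, α = 4.30, σ_y = 42.80 → σ = 5.29 MPa, n = 8.09
  commercially pure titanium: E = 107.2, α = 8.60, σ_y = 324.0 → σ = 90.0 MPa, n = 3.60
Smallest n: commercially pure titanium with n = 3.60.

commercially pure titanium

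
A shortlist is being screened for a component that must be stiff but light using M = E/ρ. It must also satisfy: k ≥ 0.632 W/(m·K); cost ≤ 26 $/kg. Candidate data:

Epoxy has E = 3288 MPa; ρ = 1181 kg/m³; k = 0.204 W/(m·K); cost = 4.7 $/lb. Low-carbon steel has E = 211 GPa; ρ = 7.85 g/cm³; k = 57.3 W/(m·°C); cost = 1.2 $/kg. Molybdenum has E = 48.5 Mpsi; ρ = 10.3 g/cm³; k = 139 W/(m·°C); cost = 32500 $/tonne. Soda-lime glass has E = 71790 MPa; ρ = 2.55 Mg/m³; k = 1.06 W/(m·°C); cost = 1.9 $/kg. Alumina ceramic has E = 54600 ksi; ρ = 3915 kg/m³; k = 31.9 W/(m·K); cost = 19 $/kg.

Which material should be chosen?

Screen on constraints: k ≥ 0.632 W/(m·K); cost ≤ 26 $/kg. Survivors: low-carbon steel, soda-lime glass, alumina ceramic.
After converting to SI:
  low-carbon steel: E = 211.0 GPa, ρ = 7850 kg/m³
  soda-lime glass: E = 71.79 GPa, ρ = 2550 kg/m³
  alumina ceramic: E = 376.5 GPa, ρ = 3915 kg/m³
  alumina ceramic: M = 96.2 MN·m/kg
  soda-lime glass: M = 28.2 MN·m/kg
  low-carbon steel: M = 26.9 MN·m/kg
Alumina ceramic ranks first.

alumina ceramic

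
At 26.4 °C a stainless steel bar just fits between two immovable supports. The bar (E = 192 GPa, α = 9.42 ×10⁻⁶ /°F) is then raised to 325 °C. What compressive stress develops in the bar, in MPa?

972 MPa

α = 9.42×10⁻⁶/°F × 9/5 = 17.0×10⁻⁶/K.
ΔT = 298.6 K. Constrained thermal stress σ = E·α·ΔT = 192.0×10³ MPa × 17.0×10⁻⁶ × 298.6 = 972 MPa (compressive).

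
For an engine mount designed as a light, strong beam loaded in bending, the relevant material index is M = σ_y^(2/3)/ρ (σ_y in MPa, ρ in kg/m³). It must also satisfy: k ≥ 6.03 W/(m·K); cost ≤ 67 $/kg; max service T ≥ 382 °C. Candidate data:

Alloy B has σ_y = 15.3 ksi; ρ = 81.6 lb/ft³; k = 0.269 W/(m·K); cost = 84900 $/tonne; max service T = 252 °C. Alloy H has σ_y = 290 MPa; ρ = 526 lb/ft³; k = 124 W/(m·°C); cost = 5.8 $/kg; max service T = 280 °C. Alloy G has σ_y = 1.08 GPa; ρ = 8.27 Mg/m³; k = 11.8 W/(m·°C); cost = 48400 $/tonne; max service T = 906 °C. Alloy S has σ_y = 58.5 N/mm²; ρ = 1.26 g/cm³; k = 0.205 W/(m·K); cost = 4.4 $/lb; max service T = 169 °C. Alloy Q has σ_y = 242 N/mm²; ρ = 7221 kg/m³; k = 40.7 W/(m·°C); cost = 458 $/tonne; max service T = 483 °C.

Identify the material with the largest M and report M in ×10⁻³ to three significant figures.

alloy G, M = 12.7×10⁻³

Screen on constraints: k ≥ 6.03 W/(m·K); cost ≤ 67 $/kg; max service T ≥ 382 °C. Survivors: alloy G, alloy Q.
In SI units:
  alloy G: σ_y = 1080 MPa, ρ = 8270 kg/m³
  alloy Q: σ_y = 242.0 MPa, ρ = 7221 kg/m³
  alloy G: M = 12.7×10⁻³
  alloy Q: M = 5.38×10⁻³
Highest index: alloy G.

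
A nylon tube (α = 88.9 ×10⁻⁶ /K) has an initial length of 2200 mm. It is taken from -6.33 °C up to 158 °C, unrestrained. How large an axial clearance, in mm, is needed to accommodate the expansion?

ΔT = 158 − (-6.33) = 164.3 K.
ΔL = α·L₀·ΔT = 88.9×10⁻⁶ × 2200 mm × 164.3 K = 32.1 mm.

32.1 mm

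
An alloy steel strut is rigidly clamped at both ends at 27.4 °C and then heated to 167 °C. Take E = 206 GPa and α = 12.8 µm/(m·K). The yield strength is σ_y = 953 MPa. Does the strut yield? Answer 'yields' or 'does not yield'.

does not yield

ΔT = 139.6 K. Constrained thermal stress σ = E·α·ΔT = 206.0×10³ MPa × 12.8×10⁻⁶ × 139.6 = 368 MPa (compressive).
Compare to σ_y = 953 MPa: σ < σ_y, so it does not yield.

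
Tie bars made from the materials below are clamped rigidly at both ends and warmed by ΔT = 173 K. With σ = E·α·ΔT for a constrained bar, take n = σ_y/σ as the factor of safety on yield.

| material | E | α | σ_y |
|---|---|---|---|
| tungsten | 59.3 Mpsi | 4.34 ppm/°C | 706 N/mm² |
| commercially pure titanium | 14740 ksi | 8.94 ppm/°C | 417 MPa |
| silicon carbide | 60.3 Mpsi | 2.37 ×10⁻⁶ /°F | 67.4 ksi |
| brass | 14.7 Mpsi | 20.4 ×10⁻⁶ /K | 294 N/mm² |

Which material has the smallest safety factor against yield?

brass

Per material, after unit conversion:
  tungsten: E = 408.9, α = 4.34, σ_y = 706.0 → σ = 307 MPa, n = 2.30
  commercially pure titanium: E = 101.6, α = 8.94, σ_y = 417.0 → σ = 157 MPa, n = 2.65
  silicon carbide: E = 415.8, α = 4.27, σ_y = 464.7 → σ = 307 MPa, n = 1.51
  brass: E = 101.4, α = 20.4, σ_y = 294.0 → σ = 358 MPa, n = 0.822
The minimum is brass at n = 0.822.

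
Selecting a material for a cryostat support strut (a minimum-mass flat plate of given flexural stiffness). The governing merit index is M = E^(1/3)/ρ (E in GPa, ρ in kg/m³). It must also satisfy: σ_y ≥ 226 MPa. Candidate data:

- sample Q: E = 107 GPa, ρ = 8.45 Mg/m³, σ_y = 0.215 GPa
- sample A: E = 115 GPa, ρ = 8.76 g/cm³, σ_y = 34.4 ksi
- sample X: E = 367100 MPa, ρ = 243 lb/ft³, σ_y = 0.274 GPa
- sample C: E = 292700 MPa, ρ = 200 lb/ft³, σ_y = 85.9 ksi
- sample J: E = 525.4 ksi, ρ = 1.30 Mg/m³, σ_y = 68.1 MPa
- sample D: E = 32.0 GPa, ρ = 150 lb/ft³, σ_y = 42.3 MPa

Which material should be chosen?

sample C

Screen on constraints: σ_y ≥ 226 MPa. Survivors: sample A, sample X, sample C.
Putting every candidate on a common basis:
  sample A: E = 115.0 GPa, ρ = 8760 kg/m³
  sample X: E = 367.1 GPa, ρ = 3892 kg/m³
  sample C: E = 292.7 GPa, ρ = 3204 kg/m³
  sample C: M = 2.07×10⁻³
  sample X: M = 1.84×10⁻³
  sample A: M = 0.555×10⁻³
Highest index: sample C.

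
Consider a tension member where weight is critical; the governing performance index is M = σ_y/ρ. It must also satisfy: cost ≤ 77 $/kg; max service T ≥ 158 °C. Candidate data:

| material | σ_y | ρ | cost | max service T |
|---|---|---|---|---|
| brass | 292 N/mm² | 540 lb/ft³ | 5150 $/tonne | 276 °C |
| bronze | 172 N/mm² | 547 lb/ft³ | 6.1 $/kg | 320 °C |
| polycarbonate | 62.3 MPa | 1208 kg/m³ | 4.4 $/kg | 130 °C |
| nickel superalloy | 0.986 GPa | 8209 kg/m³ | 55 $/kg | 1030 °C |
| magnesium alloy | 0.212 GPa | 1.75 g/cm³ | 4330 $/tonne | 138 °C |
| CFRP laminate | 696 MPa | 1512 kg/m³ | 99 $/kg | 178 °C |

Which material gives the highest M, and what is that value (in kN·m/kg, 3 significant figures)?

nickel superalloy, M = 120 kN·m/kg

Screen on constraints: cost ≤ 77 $/kg; max service T ≥ 158 °C. Survivors: brass, bronze, nickel superalloy.
Normalizing units and computing the index:
  brass: σ_y = 292.0 MPa, ρ = 8650 kg/m³
  bronze: σ_y = 172.0 MPa, ρ = 8762 kg/m³
  nickel superalloy: σ_y = 986.0 MPa, ρ = 8209 kg/m³
  nickel superalloy: M = 120 kN·m/kg
  brass: M = 33.8 kN·m/kg
  bronze: M = 19.6 kN·m/kg
The maximum is for nickel superalloy.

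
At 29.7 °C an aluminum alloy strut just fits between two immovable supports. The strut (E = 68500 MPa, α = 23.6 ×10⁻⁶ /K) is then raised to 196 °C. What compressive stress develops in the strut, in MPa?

269 MPa

E = 68500 MPa = 68.50 GPa.
ΔT = 166.3 K. Constrained thermal stress σ = E·α·ΔT = 68.50×10³ MPa × 23.6×10⁻⁶ × 166.3 = 269 MPa (compressive).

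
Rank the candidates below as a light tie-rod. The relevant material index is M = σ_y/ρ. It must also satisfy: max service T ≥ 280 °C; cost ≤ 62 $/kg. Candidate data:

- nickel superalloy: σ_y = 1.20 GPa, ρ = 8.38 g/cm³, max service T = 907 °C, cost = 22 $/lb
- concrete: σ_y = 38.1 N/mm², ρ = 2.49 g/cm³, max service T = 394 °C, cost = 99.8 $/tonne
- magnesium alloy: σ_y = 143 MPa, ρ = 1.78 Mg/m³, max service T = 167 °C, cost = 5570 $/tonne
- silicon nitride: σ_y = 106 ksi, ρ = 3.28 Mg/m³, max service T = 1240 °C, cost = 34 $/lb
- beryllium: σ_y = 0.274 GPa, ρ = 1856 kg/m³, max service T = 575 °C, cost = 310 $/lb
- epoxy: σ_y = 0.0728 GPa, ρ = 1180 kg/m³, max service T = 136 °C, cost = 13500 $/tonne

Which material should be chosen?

nickel superalloy

Screen on constraints: max service T ≥ 280 °C; cost ≤ 62 $/kg. Survivors: nickel superalloy, concrete.
Convert each candidate to consistent units, then evaluate M:
  nickel superalloy: σ_y = 1200 MPa, ρ = 8380 kg/m³
  concrete: σ_y = 38.10 MPa, ρ = 2490 kg/m³
  nickel superalloy: M = 143 kN·m/kg
  concrete: M = 15.3 kN·m/kg
The maximum is for nickel superalloy.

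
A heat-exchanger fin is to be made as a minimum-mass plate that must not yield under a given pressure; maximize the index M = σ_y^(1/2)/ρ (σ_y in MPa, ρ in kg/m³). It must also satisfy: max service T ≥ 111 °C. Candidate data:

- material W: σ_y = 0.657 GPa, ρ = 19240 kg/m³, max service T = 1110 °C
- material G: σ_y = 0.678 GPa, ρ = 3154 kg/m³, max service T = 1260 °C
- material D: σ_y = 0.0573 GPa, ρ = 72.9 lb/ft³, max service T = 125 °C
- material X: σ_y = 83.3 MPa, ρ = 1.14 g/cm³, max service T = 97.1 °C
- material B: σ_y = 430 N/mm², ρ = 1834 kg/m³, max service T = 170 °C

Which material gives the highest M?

Screen on constraints: max service T ≥ 111 °C. Survivors: material W, material G, material D, material B.
Normalizing units and computing the index:
  material W: σ_y = 657.0 MPa, ρ = 19240 kg/m³
  material G: σ_y = 678.0 MPa, ρ = 3154 kg/m³
  material D: σ_y = 57.30 MPa, ρ = 1168 kg/m³
  material B: σ_y = 430.0 MPa, ρ = 1834 kg/m³
  material B: M = 11.3×10⁻³
  material G: M = 8.26×10⁻³
  material D: M = 6.48×10⁻³
  material W: M = 1.33×10⁻³
The maximum is for material B.

material B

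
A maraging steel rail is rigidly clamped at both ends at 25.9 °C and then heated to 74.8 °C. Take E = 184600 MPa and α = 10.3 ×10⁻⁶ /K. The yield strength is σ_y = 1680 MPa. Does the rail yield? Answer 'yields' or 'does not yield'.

E = 184600 MPa = 184.6 GPa.
ΔT = 48.90 K. Constrained thermal stress σ = E·α·ΔT = 184.6×10³ MPa × 10.3×10⁻⁶ × 48.90 = 93.0 MPa (compressive).
Compare to σ_y = 1680 MPa: σ < σ_y, so it does not yield.

does not yield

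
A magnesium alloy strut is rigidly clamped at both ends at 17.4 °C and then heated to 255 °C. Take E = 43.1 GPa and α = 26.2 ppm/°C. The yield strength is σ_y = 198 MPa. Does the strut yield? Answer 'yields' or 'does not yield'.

ΔT = 237.6 K. Constrained thermal stress σ = E·α·ΔT = 43.10×10³ MPa × 26.2×10⁻⁶ × 237.6 = 268 MPa (compressive).
Compare to σ_y = 198 MPa: σ ≥ σ_y, so it yields.

yields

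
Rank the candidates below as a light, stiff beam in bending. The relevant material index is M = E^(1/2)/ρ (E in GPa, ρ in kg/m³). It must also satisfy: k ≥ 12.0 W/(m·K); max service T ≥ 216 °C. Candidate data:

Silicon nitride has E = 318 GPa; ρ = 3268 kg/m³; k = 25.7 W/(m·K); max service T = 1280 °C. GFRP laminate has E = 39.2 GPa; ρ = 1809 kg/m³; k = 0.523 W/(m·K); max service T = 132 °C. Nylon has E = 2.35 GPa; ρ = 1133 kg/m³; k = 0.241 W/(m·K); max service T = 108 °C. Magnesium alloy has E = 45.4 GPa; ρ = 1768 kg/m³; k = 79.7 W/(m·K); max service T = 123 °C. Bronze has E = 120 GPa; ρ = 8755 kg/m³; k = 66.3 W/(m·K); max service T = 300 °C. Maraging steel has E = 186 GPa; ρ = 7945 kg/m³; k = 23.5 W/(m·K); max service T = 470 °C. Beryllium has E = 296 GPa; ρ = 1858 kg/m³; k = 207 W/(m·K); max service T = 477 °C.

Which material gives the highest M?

Screen on constraints: k ≥ 12.0 W/(m·K); max service T ≥ 216 °C. Survivors: silicon nitride, bronze, maraging steel, beryllium.
Computing M directly (units already consistent):
  beryllium: M = 9.26×10⁻³
  silicon nitride: M = 5.46×10⁻³
  maraging steel: M = 1.72×10⁻³
  bronze: M = 1.25×10⁻³
The maximum is for beryllium.

beryllium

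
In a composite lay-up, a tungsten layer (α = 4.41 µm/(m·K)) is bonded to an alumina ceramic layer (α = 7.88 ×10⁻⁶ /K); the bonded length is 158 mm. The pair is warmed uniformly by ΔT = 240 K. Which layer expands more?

α(tungsten) = 4.41×10⁻⁶/K vs α(alumina ceramic) = 7.88×10⁻⁶/K.
Higher α expands more for the same ΔT: alumina ceramic.

alumina ceramic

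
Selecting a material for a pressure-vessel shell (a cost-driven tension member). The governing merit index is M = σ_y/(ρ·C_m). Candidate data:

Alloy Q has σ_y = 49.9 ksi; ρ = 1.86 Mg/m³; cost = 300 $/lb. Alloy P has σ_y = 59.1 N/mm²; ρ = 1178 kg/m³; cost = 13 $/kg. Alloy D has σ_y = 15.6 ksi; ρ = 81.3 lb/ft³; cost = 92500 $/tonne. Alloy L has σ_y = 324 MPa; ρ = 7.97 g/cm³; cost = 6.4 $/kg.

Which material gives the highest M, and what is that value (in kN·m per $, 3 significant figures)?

alloy L, M = 6.35 kN·m per $

After converting to SI:
  alloy Q: σ_y = 344.0 MPa, ρ = 1860 kg/m³, cost = 661.4 $/kg
  alloy P: σ_y = 59.10 MPa, ρ = 1178 kg/m³, cost = 13.00 $/kg
  alloy D: σ_y = 107.6 MPa, ρ = 1302 kg/m³, cost = 92.50 $/kg
  alloy L: σ_y = 324.0 MPa, ρ = 7970 kg/m³, cost = 6.400 $/kg
  alloy L: M = 6.35 kN·m per $
  alloy P: M = 3.86 kN·m per $
  alloy D: M = 0.893 kN·m per $
  alloy Q: M = 0.280 kN·m per $
The maximum is for alloy L.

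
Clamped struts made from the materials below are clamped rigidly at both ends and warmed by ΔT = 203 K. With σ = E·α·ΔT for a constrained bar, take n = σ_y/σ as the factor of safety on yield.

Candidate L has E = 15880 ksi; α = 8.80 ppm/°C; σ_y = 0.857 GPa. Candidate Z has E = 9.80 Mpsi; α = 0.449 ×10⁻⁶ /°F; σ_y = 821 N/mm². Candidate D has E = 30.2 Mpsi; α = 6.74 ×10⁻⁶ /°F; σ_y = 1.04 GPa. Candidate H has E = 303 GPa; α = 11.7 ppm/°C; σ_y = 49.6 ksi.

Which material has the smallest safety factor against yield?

Per material, after unit conversion:
  candidate L: E = 109.5, α = 8.80, σ_y = 857.0 → σ = 196 MPa, n = 4.38
  candidate Z: E = 67.57, α = 0.808, σ_y = 821.0 → σ = 11.1 MPa, n = 74.1
  candidate D: E = 208.2, α = 12.1, σ_y = 1040 → σ = 513 MPa, n = 2.03
  candidate H: E = 303.0, α = 11.7, σ_y = 342.0 → σ = 720 MPa, n = 0.475
The minimum is candidate H at n = 0.475.

candidate H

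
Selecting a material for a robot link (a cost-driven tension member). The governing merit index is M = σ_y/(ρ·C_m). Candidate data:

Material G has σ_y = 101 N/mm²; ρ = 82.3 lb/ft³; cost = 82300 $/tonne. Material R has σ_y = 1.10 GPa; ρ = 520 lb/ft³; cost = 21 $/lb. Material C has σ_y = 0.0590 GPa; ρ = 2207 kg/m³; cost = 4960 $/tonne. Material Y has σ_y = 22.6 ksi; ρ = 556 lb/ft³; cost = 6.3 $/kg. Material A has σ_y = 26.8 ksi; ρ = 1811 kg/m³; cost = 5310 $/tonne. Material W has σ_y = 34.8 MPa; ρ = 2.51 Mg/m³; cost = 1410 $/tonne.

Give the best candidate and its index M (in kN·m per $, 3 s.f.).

material A, M = 19.2 kN·m per $

Convert each candidate to consistent units, then evaluate M:
  material G: σ_y = 101.0 MPa, ρ = 1318 kg/m³, cost = 82.30 $/kg
  material R: σ_y = 1100 MPa, ρ = 8330 kg/m³, cost = 46.30 $/kg
  material C: σ_y = 59.00 MPa, ρ = 2207 kg/m³, cost = 4.960 $/kg
  material Y: σ_y = 155.8 MPa, ρ = 8906 kg/m³, cost = 6.300 $/kg
  material A: σ_y = 184.8 MPa, ρ = 1811 kg/m³, cost = 5.310 $/kg
  material W: σ_y = 34.80 MPa, ρ = 2510 kg/m³, cost = 1.410 $/kg
  material A: M = 19.2 kN·m per $
  material W: M = 9.83 kN·m per $
  material C: M = 5.39 kN·m per $
  material R: M = 2.85 kN·m per $
  material Y: M = 2.78 kN·m per $
  material G: M = 0.931 kN·m per $
Material A ranks first.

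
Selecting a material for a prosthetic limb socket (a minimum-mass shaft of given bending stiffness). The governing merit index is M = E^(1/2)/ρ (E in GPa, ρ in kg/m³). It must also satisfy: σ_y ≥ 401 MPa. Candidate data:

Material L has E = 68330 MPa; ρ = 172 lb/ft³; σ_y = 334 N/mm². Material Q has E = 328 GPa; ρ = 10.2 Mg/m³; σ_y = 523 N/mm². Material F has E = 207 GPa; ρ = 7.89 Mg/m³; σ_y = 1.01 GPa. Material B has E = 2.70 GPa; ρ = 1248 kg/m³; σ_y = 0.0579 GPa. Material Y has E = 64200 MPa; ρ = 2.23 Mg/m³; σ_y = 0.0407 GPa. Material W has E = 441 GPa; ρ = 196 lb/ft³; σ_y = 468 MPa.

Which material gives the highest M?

Screen on constraints: σ_y ≥ 401 MPa. Survivors: material Q, material F, material W.
In SI units:
  material Q: E = 328.0 GPa, ρ = 10200 kg/m³
  material F: E = 207.0 GPa, ρ = 7890 kg/m³
  material W: E = 441.0 GPa, ρ = 3140 kg/m³
  material W: M = 6.69×10⁻³
  material F: M = 1.82×10⁻³
  material Q: M = 1.78×10⁻³
Material W ranks first.

material W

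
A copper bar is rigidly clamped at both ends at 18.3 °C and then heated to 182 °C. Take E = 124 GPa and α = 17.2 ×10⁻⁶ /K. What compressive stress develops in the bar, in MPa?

ΔT = 163.7 K. Constrained thermal stress σ = E·α·ΔT = 124.0×10³ MPa × 17.2×10⁻⁶ × 163.7 = 349 MPa (compressive).

349 MPa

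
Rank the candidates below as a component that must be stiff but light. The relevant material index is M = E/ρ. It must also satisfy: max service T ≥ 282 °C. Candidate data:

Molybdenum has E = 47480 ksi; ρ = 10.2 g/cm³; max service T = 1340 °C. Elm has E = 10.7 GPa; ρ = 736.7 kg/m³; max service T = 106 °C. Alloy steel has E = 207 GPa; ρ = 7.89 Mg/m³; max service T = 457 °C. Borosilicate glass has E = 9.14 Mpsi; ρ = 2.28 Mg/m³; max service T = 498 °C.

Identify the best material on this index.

Screen on constraints: max service T ≥ 282 °C. Survivors: molybdenum, alloy steel, borosilicate glass.
After converting to SI:
  molybdenum: E = 327.4 GPa, ρ = 10200 kg/m³
  alloy steel: E = 207.0 GPa, ρ = 7890 kg/m³
  borosilicate glass: E = 63.02 GPa, ρ = 2280 kg/m³
  molybdenum: M = 32.1 MN·m/kg
  borosilicate glass: M = 27.6 MN·m/kg
  alloy steel: M = 26.2 MN·m/kg
The maximum is for molybdenum.

molybdenum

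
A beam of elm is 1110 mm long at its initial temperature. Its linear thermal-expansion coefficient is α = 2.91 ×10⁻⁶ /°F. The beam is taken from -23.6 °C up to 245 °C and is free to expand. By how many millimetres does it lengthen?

1.56 mm

Convert α: 2.91×10⁻⁶/°F × (9/5) = 5.24×10⁻⁶/K.
ΔT = 245 − (-23.6) = 268.6 K.
ΔL = α·L₀·ΔT = 5.24×10⁻⁶ × 1110 mm × 268.6 K = 1.56 mm.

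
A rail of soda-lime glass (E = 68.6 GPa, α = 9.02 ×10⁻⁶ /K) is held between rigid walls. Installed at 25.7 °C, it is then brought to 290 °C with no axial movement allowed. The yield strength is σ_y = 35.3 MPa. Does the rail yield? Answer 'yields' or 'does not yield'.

yields

ΔT = 264.3 K. Constrained thermal stress σ = E·α·ΔT = 68.60×10³ MPa × 9.02×10⁻⁶ × 264.3 = 164 MPa (compressive).
Compare to σ_y = 35.3 MPa: σ ≥ σ_y, so it yields.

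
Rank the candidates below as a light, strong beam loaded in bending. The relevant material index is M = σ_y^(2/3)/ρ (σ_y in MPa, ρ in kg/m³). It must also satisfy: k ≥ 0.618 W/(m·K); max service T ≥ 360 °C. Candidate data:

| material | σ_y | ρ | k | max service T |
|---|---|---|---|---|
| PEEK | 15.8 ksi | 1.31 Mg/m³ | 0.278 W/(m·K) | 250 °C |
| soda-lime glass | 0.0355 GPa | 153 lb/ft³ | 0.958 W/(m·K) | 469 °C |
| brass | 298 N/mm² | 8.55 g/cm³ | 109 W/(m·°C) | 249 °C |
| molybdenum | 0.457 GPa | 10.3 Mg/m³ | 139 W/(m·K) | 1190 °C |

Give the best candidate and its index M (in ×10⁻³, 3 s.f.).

Screen on constraints: k ≥ 0.618 W/(m·K); max service T ≥ 360 °C. Survivors: soda-lime glass, molybdenum.
In SI units:
  soda-lime glass: σ_y = 35.50 MPa, ρ = 2451 kg/m³
  molybdenum: σ_y = 457.0 MPa, ρ = 10300 kg/m³
  molybdenum: M = 5.76×10⁻³
  soda-lime glass: M = 4.41×10⁻³
The maximum is for molybdenum.

molybdenum, M = 5.76×10⁻³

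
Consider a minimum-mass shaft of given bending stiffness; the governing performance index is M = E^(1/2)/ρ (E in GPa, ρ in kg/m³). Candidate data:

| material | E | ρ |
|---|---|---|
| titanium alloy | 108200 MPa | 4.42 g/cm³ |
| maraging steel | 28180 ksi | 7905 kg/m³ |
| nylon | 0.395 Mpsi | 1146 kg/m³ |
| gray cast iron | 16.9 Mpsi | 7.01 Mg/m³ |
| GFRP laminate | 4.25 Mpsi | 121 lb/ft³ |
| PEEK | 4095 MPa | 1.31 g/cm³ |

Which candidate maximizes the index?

GFRP laminate

Convert each candidate to consistent units, then evaluate M:
  titanium alloy: E = 108.2 GPa, ρ = 4420 kg/m³
  maraging steel: E = 194.3 GPa, ρ = 7905 kg/m³
  nylon: E = 2.723 GPa, ρ = 1146 kg/m³
  gray cast iron: E = 116.5 GPa, ρ = 7010 kg/m³
  GFRP laminate: E = 29.30 GPa, ρ = 1938 kg/m³
  PEEK: E = 4.095 GPa, ρ = 1310 kg/m³
  GFRP laminate: M = 2.79×10⁻³
  titanium alloy: M = 2.35×10⁻³
  maraging steel: M = 1.76×10⁻³
  PEEK: M = 1.54×10⁻³
  gray cast iron: M = 1.54×10⁻³
  nylon: M = 1.44×10⁻³
Highest index: GFRP laminate.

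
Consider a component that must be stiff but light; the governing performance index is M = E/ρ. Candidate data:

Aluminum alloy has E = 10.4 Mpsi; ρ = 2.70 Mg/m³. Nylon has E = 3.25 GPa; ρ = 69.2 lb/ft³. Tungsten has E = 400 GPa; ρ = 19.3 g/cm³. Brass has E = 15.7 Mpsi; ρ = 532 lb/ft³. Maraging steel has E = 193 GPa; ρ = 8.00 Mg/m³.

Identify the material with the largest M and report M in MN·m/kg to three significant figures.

Normalizing units and computing the index:
  aluminum alloy: E = 71.71 GPa, ρ = 2700 kg/m³
  nylon: E = 3.250 GPa, ρ = 1108 kg/m³
  tungsten: E = 400.0 GPa, ρ = 19300 kg/m³
  brass: E = 108.2 GPa, ρ = 8522 kg/m³
  maraging steel: E = 193.0 GPa, ρ = 8000 kg/m³
  aluminum alloy: M = 26.6 MN·m/kg
  maraging steel: M = 24.1 MN·m/kg
  tungsten: M = 20.7 MN·m/kg
  brass: M = 12.7 MN·m/kg
  nylon: M = 2.93 MN·m/kg
Aluminum alloy has the largest M.

aluminum alloy, M = 26.6 MN·m/kg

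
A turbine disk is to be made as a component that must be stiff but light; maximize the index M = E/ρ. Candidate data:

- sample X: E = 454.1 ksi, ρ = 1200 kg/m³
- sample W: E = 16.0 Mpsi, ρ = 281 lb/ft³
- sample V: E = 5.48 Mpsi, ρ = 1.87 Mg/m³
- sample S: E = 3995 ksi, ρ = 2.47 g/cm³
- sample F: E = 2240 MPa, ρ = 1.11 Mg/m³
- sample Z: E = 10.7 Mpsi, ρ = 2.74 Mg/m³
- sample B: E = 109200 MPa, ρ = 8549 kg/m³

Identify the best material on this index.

sample Z

After converting to SI:
  sample X: E = 3.131 GPa, ρ = 1200 kg/m³
  sample W: E = 110.3 GPa, ρ = 4501 kg/m³
  sample V: E = 37.78 GPa, ρ = 1870 kg/m³
  sample S: E = 27.54 GPa, ρ = 2470 kg/m³
  sample F: E = 2.240 GPa, ρ = 1110 kg/m³
  sample Z: E = 73.77 GPa, ρ = 2740 kg/m³
  sample B: E = 109.2 GPa, ρ = 8549 kg/m³
  sample Z: M = 26.9 MN·m/kg
  sample W: M = 24.5 MN·m/kg
  sample V: M = 20.2 MN·m/kg
  sample B: M = 12.8 MN·m/kg
  sample S: M = 11.2 MN·m/kg
  sample X: M = 2.61 MN·m/kg
  sample F: M = 2.02 MN·m/kg
Highest index: sample Z.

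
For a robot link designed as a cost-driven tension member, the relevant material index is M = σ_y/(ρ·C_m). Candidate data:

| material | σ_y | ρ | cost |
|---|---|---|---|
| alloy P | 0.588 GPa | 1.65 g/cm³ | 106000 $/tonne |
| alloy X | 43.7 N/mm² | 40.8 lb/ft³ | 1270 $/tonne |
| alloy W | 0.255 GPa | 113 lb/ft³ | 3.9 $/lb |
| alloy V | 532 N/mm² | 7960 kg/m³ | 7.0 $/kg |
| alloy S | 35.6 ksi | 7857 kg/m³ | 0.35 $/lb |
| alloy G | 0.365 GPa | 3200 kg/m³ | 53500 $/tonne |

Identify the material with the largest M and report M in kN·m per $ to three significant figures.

alloy X, M = 52.6 kN·m per $

After converting to SI:
  alloy P: σ_y = 588.0 MPa, ρ = 1650 kg/m³, cost = 106.0 $/kg
  alloy X: σ_y = 43.70 MPa, ρ = 653.6 kg/m³, cost = 1.270 $/kg
  alloy W: σ_y = 255.0 MPa, ρ = 1810 kg/m³, cost = 8.598 $/kg
  alloy V: σ_y = 532.0 MPa, ρ = 7960 kg/m³, cost = 7.000 $/kg
  alloy S: σ_y = 245.5 MPa, ρ = 7857 kg/m³, cost = 0.7716 $/kg
  alloy G: σ_y = 365.0 MPa, ρ = 3200 kg/m³, cost = 53.50 $/kg
  alloy X: M = 52.6 kN·m per $
  alloy S: M = 40.5 kN·m per $
  alloy W: M = 16.4 kN·m per $
  alloy V: M = 9.55 kN·m per $
  alloy P: M = 3.36 kN·m per $
  alloy G: M = 2.13 kN·m per $
Alloy X ranks first.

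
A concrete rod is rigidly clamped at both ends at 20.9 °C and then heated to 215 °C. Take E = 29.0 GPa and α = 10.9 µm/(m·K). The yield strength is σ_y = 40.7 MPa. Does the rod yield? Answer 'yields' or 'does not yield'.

ΔT = 194.1 K. Constrained thermal stress σ = E·α·ΔT = 29.00×10³ MPa × 10.9×10⁻⁶ × 194.1 = 61.4 MPa (compressive).
Compare to σ_y = 40.7 MPa: σ ≥ σ_y, so it yields.

yields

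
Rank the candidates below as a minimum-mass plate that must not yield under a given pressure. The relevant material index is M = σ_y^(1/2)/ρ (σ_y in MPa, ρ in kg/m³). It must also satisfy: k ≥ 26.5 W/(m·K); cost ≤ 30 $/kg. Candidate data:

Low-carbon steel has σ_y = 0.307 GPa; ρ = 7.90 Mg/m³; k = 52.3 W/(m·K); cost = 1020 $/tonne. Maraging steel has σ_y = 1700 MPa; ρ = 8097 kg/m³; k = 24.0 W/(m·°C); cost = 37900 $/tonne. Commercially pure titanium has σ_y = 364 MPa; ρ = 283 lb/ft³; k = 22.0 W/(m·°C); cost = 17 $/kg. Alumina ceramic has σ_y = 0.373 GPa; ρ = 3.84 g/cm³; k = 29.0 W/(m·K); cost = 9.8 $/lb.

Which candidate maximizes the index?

alumina ceramic

Screen on constraints: k ≥ 26.5 W/(m·K); cost ≤ 30 $/kg. Survivors: low-carbon steel, alumina ceramic.
In SI units:
  low-carbon steel: σ_y = 307.0 MPa, ρ = 7900 kg/m³
  alumina ceramic: σ_y = 373.0 MPa, ρ = 3840 kg/m³
  alumina ceramic: M = 5.03×10⁻³
  low-carbon steel: M = 2.22×10⁻³
Highest index: alumina ceramic.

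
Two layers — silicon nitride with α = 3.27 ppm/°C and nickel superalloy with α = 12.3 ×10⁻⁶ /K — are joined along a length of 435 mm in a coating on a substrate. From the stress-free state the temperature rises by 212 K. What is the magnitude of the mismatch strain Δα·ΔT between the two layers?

1.91×10⁻³

Δα = |3.27 − 12.3|×10⁻⁶/K = 9.03×10⁻⁶/K.
Mismatch strain = Δα·ΔT = 9.03×10⁻⁶ × 212.0 = 1.91×10⁻³.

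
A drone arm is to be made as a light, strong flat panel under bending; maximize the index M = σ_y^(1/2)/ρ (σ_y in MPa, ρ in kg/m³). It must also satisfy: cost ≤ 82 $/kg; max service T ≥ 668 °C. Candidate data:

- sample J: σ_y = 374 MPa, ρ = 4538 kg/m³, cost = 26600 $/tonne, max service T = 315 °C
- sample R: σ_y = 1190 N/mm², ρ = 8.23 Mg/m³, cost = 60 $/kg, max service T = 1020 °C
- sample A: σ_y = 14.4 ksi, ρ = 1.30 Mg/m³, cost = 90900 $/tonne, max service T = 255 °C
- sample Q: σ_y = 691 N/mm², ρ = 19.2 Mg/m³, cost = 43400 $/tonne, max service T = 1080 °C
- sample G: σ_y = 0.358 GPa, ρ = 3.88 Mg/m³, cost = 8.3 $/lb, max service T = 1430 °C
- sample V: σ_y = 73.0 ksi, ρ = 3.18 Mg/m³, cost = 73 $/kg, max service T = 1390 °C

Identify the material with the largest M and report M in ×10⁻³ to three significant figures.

Screen on constraints: cost ≤ 82 $/kg; max service T ≥ 668 °C. Survivors: sample R, sample Q, sample G, sample V.
In SI units:
  sample R: σ_y = 1190 MPa, ρ = 8230 kg/m³
  sample Q: σ_y = 691.0 MPa, ρ = 19200 kg/m³
  sample G: σ_y = 358.0 MPa, ρ = 3880 kg/m³
  sample V: σ_y = 503.3 MPa, ρ = 3180 kg/m³
  sample V: M = 7.05×10⁻³
  sample G: M = 4.88×10⁻³
  sample R: M = 4.19×10⁻³
  sample Q: M = 1.37×10⁻³
The maximum is for sample V.

sample V, M = 7.05×10⁻³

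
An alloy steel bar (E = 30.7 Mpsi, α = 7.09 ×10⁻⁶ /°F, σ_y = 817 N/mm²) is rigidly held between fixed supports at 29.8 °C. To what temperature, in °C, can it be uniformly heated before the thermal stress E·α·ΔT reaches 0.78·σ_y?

266 °C

E = 30.7 Mpsi = 211.7 GPa.
α = 7.09×10⁻⁶/°F × 9/5 = 12.8×10⁻⁶/K.
σ_y = 817 N/mm² = 817.0 MPa.
E·α·ΔT = 637.3 MPa ⇒ ΔT = 637.3 / (211.7×10³ × 12.8×10⁻⁶) = 235.9 K.
T = 29.8 + 235.9 = 265.7 °C.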